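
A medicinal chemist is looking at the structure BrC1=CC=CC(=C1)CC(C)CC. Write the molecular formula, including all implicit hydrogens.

Walk through each heavy atom and fill implicit hydrogens from standard valence (C 4, N 3, O 2, S 2, halogen 1):
  atom 1: Br (halogen, monovalent) → 0 H
  atom 2: C, bond orders sum to 4 (valence 4) → 0 H
  atom 3: C, bond orders sum to 3 (valence 4) → 1 H
  atom 4: C, bond orders sum to 3 (valence 4) → 1 H
  atom 5: C, bond orders sum to 3 (valence 4) → 1 H
  atom 6: C, bond orders sum to 4 (valence 4) → 0 H
  atom 7: C, bond orders sum to 3 (valence 4) → 1 H
  atom 8: C, bond orders sum to 2 (valence 4) → 2 H
  atom 9: C, bond orders sum to 3 (valence 4) → 1 H
  atom 10: C, bond orders sum to 1 (valence 4) → 3 H
  atom 11: C, bond orders sum to 2 (valence 4) → 2 H
  atom 12: C, bond orders sum to 1 (valence 4) → 3 H
Totals → C:11, H:15, Br:1.
In Hill order: C11H15Br.

C11H15Br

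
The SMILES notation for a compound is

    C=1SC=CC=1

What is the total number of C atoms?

Count every carbon token in the SMILES (each C, including those in ring-closure positions and inside branches).
Carbon count: 4.

4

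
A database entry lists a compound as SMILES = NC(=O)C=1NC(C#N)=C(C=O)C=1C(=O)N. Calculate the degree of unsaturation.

Molecular formula: C8H6N4O3.
DoU = (2C + 2 + N − H − X) / 2, where X is the halogen count and O/S are ignored.
    = (2·8 + 2 + 4 − 6 − 0) / 2 = 16 / 2 = 8.

8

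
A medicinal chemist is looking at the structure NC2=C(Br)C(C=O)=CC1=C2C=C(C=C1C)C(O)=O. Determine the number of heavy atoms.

Every atom symbol written in the SMILES (organic subset) is one heavy atom; implicit H are not written.
Heavy atoms by element → Br:1, C:13, N:1, O:3.
Total: 18.

18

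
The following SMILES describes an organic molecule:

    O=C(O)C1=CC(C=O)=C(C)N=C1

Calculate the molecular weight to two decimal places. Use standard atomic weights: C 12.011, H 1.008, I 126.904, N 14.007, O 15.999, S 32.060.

165.15 g/mol

First, the molecular formula is C8H7NO3 (counting implicit H from valence).
  C: 8 × 12.011 = 96.088
  H: 7 × 1.008 = 7.056
  N: 1 × 14.007 = 14.007
  O: 3 × 15.999 = 47.997
Sum: 8×12.011 + 7×1.008 + 1×14.007 + 3×15.999 = 165.148 → 165.15 g/mol.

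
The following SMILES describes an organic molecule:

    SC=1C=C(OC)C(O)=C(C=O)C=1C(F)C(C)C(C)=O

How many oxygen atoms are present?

4

Scan the SMILES for O atoms (remember two-letter symbols like Cl and Br are single atoms).
Oxygen count: 4.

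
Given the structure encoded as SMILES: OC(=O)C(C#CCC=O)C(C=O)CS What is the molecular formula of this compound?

C9H10O4S

Walk through each heavy atom and fill implicit hydrogens from standard valence (C 4, N 3, O 2, S 2, halogen 1):
  atom 1: O, bond orders sum to 1 (valence 2) → 1 H
  atom 2: C, bond orders sum to 4 (valence 4) → 0 H
  atom 3: O, bond orders sum to 2 (valence 2) → 0 H
  atom 4: C, bond orders sum to 3 (valence 4) → 1 H
  atom 5: C, bond orders sum to 4 (valence 4) → 0 H
  atom 6: C, bond orders sum to 4 (valence 4) → 0 H
  atom 7: C, bond orders sum to 2 (valence 4) → 2 H
  atom 8: C, bond orders sum to 3 (valence 4) → 1 H
  atom 9: O, bond orders sum to 2 (valence 2) → 0 H
  atom 10: C, bond orders sum to 3 (valence 4) → 1 H
  atom 11: C, bond orders sum to 3 (valence 4) → 1 H
  atom 12: O, bond orders sum to 2 (valence 2) → 0 H
  atom 13: C, bond orders sum to 2 (valence 4) → 2 H
  atom 14: S, bond orders sum to 1 (valence 2) → 1 H
Totals → C:9, H:10, O:4, S:1.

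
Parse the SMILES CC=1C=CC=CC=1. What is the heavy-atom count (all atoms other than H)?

Every atom symbol written in the SMILES (organic subset) is one heavy atom; implicit H are not written.
Heavy atoms by element → C:7.
Total: 7.

7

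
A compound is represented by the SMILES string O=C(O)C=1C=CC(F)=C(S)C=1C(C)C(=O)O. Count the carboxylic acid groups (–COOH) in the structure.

The carboxylic acid motif appears at heavy-atom positions 2, 14 in the SMILES.
Other groups present: 1 thiol.
Carboxylic acid count: 2.

2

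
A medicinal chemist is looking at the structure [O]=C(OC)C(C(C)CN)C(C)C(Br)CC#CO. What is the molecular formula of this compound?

Walk through each heavy atom and fill implicit hydrogens from standard valence (C 4, N 3, O 2, S 2, halogen 1):
  atom 1: O with explicit H count 0
  atom 2: C, bond orders sum to 4 (valence 4) → 0 H
  atom 3: O, bond orders sum to 2 (valence 2) → 0 H
  atom 4: C, bond orders sum to 1 (valence 4) → 3 H
  atom 5: C, bond orders sum to 3 (valence 4) → 1 H
  atom 6: C, bond orders sum to 3 (valence 4) → 1 H
  atom 7: C, bond orders sum to 1 (valence 4) → 3 H
  atom 8: C, bond orders sum to 2 (valence 4) → 2 H
  atom 9: N, bond orders sum to 1 (valence 3) → 2 H
  atom 10: C, bond orders sum to 3 (valence 4) → 1 H
  atom 11: C, bond orders sum to 1 (valence 4) → 3 H
  atom 12: C, bond orders sum to 3 (valence 4) → 1 H
  atom 13: Br (halogen, monovalent) → 0 H
  atom 14: C, bond orders sum to 2 (valence 4) → 2 H
  atom 15: C, bond orders sum to 4 (valence 4) → 0 H
  atom 16: C, bond orders sum to 4 (valence 4) → 0 H
  atom 17: O, bond orders sum to 1 (valence 2) → 1 H
Totals → C:12, H:20, Br:1, N:1, O:3.

C12H20BrNO3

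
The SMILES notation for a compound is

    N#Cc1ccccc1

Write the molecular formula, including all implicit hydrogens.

C7H5N

Walk through each heavy atom and fill implicit hydrogens from standard valence (C 4, N 3, O 2, S 2, halogen 1); for lowercase aromatic atoms, an aromatic c carries 1 H when it has two neighbours and 0 H with three, and aromatic n carries 0 H:
  atom 1: N, bond orders sum to 3 (valence 3) → 0 H
  atom 2: C, bond orders sum to 4 (valence 4) → 0 H
  atom 3: aromatic c, 3 neighbours → 0 H
  atom 4: aromatic c, 2 neighbours → 1 H
  atom 5: aromatic c, 2 neighbours → 1 H
  atom 6: aromatic c, 2 neighbours → 1 H
  atom 7: aromatic c, 2 neighbours → 1 H
  atom 8: aromatic c, 2 neighbours → 1 H
Totals → C:7, H:5, N:1.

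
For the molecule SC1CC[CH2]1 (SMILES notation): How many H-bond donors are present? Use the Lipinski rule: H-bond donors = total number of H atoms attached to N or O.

Donors: find every N or O and count the H atoms it carries.
  (no N or O atoms present)
Lipinski HBD = 0.

0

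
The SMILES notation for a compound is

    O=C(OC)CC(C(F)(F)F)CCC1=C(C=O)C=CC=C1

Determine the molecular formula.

Walk through each heavy atom and fill implicit hydrogens from standard valence (C 4, N 3, O 2, S 2, halogen 1):
  atom 1: O, bond orders sum to 2 (valence 2) → 0 H
  atom 2: C, bond orders sum to 4 (valence 4) → 0 H
  atom 3: O, bond orders sum to 2 (valence 2) → 0 H
  atom 4: C, bond orders sum to 1 (valence 4) → 3 H
  atom 5: C, bond orders sum to 2 (valence 4) → 2 H
  atom 6: C, bond orders sum to 3 (valence 4) → 1 H
  atom 7: C, bond orders sum to 4 (valence 4) → 0 H
  atom 8: F (halogen, monovalent) → 0 H
  atom 9: F (halogen, monovalent) → 0 H
  atom 10: F (halogen, monovalent) → 0 H
  atom 11: C, bond orders sum to 2 (valence 4) → 2 H
  atom 12: C, bond orders sum to 2 (valence 4) → 2 H
  atom 13: C, bond orders sum to 4 (valence 4) → 0 H
  atom 14: C, bond orders sum to 4 (valence 4) → 0 H
  atom 15: C, bond orders sum to 3 (valence 4) → 1 H
  atom 16: O, bond orders sum to 2 (valence 2) → 0 H
  atom 17: C, bond orders sum to 3 (valence 4) → 1 H
  atom 18: C, bond orders sum to 3 (valence 4) → 1 H
  atom 19: C, bond orders sum to 3 (valence 4) → 1 H
  atom 20: C, bond orders sum to 3 (valence 4) → 1 H
Totals → C:14, H:15, F:3, O:3.

C14H15F3O3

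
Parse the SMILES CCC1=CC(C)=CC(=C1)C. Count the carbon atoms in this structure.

10

Count every carbon token in the SMILES (each C, including those in ring-closure positions and inside branches).
Carbon count: 10.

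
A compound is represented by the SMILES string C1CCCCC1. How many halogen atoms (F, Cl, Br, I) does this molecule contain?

0

Scan the SMILES for the halogen motif — none present.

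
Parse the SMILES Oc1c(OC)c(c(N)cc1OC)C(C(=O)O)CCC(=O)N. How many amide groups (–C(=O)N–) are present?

1

The amide motif appears at heavy-atom position 19 in the SMILES.
Other groups present: 1 carboxylic acid, 2 ether, 1 hydroxyl, 1 primary amine.
Amide count: 1.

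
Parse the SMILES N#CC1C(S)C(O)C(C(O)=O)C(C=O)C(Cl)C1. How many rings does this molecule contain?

In SMILES, each pair of matching ring-closure digits denotes one ring-closing bond; the number of such bonds equals the number of independent rings.
Ring-closure bonds here: 1.

1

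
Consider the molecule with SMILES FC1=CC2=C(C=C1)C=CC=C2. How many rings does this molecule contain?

In SMILES, each pair of matching ring-closure digits denotes one ring-closing bond; the number of such bonds equals the number of independent rings.
Ring-closure bonds here: 2.

2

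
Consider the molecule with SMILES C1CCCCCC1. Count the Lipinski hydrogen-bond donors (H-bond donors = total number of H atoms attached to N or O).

Donors: find every N or O and count the H atoms it carries.
  (no N or O atoms present)
Lipinski HBD = 0.

0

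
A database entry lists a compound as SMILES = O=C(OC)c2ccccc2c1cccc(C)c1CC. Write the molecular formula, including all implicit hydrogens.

C17H18O2

Walk through each heavy atom and fill implicit hydrogens from standard valence (C 4, N 3, O 2, S 2, halogen 1); for lowercase aromatic atoms, an aromatic c carries 1 H when it has two neighbours and 0 H with three, and aromatic n carries 0 H:
  atom 1: O, bond orders sum to 2 (valence 2) → 0 H
  atom 2: C, bond orders sum to 4 (valence 4) → 0 H
  atom 3: O, bond orders sum to 2 (valence 2) → 0 H
  atom 4: C, bond orders sum to 1 (valence 4) → 3 H
  atom 5: aromatic c, 3 neighbours → 0 H
  atom 6: aromatic c, 2 neighbours → 1 H
  atom 7: aromatic c, 2 neighbours → 1 H
  atom 8: aromatic c, 2 neighbours → 1 H
  atom 9: aromatic c, 2 neighbours → 1 H
  atom 10: aromatic c, 3 neighbours → 0 H
  atom 11: aromatic c, 3 neighbours → 0 H
  atom 12: aromatic c, 2 neighbours → 1 H
  atom 13: aromatic c, 2 neighbours → 1 H
  atom 14: aromatic c, 2 neighbours → 1 H
  atom 15: aromatic c, 3 neighbours → 0 H
  atom 16: C, bond orders sum to 1 (valence 4) → 3 H
  atom 17: aromatic c, 3 neighbours → 0 H
  atom 18: C, bond orders sum to 2 (valence 4) → 2 H
  atom 19: C, bond orders sum to 1 (valence 4) → 3 H
Totals → C:17, H:18, O:2.
In Hill order: C17H18O2.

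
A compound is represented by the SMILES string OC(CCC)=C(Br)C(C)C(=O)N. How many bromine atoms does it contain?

1

Scan the SMILES for Br atoms (remember two-letter symbols like Cl and Br are single atoms).
Bromine count: 1.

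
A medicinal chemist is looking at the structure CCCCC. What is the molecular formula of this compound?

C5H12

Walk through each heavy atom and fill implicit hydrogens from standard valence (C 4, N 3, O 2, S 2, halogen 1):
  atom 1: C, bond orders sum to 1 (valence 4) → 3 H
  atom 2: C, bond orders sum to 2 (valence 4) → 2 H
  atom 3: C, bond orders sum to 2 (valence 4) → 2 H
  atom 4: C, bond orders sum to 2 (valence 4) → 2 H
  atom 5: C, bond orders sum to 1 (valence 4) → 3 H
Totals → C:5, H:12.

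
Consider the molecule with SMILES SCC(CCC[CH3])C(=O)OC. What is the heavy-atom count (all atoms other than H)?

11

Every atom symbol written in the SMILES (organic subset) is one heavy atom; implicit H are not written.
Heavy atoms by element → C:8, O:2, S:1.
Total: 11.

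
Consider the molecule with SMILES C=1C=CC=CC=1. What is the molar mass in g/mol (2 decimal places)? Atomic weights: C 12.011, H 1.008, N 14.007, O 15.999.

78.11 g/mol

First, the molecular formula is C6H6 (counting implicit H from valence).
  C: 6 × 12.011 = 72.066
  H: 6 × 1.008 = 6.048
Sum: 6×12.011 + 6×1.008 = 78.114 → 78.11 g/mol.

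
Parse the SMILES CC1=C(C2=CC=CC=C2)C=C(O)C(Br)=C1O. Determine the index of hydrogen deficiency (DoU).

8

Degree of unsaturation = (number of rings) + (number of π bonds).
Ring closures in the SMILES: 2.
π bonds: 6 double bonds (each 1 DoU) → 6 DoU from unsaturation.
Total DoU = 2 + 6 = 8.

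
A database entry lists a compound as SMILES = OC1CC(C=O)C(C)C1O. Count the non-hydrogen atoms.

10

Every atom symbol written in the SMILES (organic subset) is one heavy atom; implicit H are not written.
Heavy atoms by element → C:7, O:3.
Total: 10.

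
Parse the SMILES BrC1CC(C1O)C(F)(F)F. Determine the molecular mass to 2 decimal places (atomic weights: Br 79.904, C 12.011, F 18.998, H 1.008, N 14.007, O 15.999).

219.00 g/mol

First, the molecular formula is C5H6BrF3O (counting implicit H from valence).
  Br: 1 × 79.904 = 79.904
  C: 5 × 12.011 = 60.055
  F: 3 × 18.998 = 56.994
  H: 6 × 1.008 = 6.048
  O: 1 × 15.999 = 15.999
Sum: 1×79.904 + 5×12.011 + 3×18.998 + 6×1.008 + 1×15.999 = 219.000 → 219.00 g/mol.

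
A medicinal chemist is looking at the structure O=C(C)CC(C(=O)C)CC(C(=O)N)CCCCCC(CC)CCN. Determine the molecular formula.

C19H36N2O3

Walk through each heavy atom and fill implicit hydrogens from standard valence (C 4, N 3, O 2, S 2, halogen 1):
  atom 1: O, bond orders sum to 2 (valence 2) → 0 H
  atom 2: C, bond orders sum to 4 (valence 4) → 0 H
  atom 3: C, bond orders sum to 1 (valence 4) → 3 H
  atom 4: C, bond orders sum to 2 (valence 4) → 2 H
  atom 5: C, bond orders sum to 3 (valence 4) → 1 H
  atom 6: C, bond orders sum to 4 (valence 4) → 0 H
  atom 7: O, bond orders sum to 2 (valence 2) → 0 H
  atom 8: C, bond orders sum to 1 (valence 4) → 3 H
  atom 9: C, bond orders sum to 2 (valence 4) → 2 H
  atom 10: C, bond orders sum to 3 (valence 4) → 1 H
  atom 11: C, bond orders sum to 4 (valence 4) → 0 H
  atom 12: O, bond orders sum to 2 (valence 2) → 0 H
  atom 13: N, bond orders sum to 1 (valence 3) → 2 H
  atom 14: C, bond orders sum to 2 (valence 4) → 2 H
  atom 15: C, bond orders sum to 2 (valence 4) → 2 H
  atom 16: C, bond orders sum to 2 (valence 4) → 2 H
  atom 17: C, bond orders sum to 2 (valence 4) → 2 H
  atom 18: C, bond orders sum to 2 (valence 4) → 2 H
  atom 19: C, bond orders sum to 3 (valence 4) → 1 H
  atom 20: C, bond orders sum to 2 (valence 4) → 2 H
  atom 21: C, bond orders sum to 1 (valence 4) → 3 H
  atom 22: C, bond orders sum to 2 (valence 4) → 2 H
  atom 23: C, bond orders sum to 2 (valence 4) → 2 H
  atom 24: N, bond orders sum to 1 (valence 3) → 2 H
Totals → C:19, H:36, N:2, O:3.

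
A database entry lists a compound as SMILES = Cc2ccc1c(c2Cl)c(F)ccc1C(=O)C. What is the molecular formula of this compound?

Walk through each heavy atom and fill implicit hydrogens from standard valence (C 4, N 3, O 2, S 2, halogen 1); for lowercase aromatic atoms, an aromatic c carries 1 H when it has two neighbours and 0 H with three, and aromatic n carries 0 H:
  atom 1: C, bond orders sum to 1 (valence 4) → 3 H
  atom 2: aromatic c, 3 neighbours → 0 H
  atom 3: aromatic c, 2 neighbours → 1 H
  atom 4: aromatic c, 2 neighbours → 1 H
  atom 5: aromatic c, 3 neighbours → 0 H
  atom 6: aromatic c, 3 neighbours → 0 H
  atom 7: aromatic c, 3 neighbours → 0 H
  atom 8: Cl (halogen, monovalent) → 0 H
  atom 9: aromatic c, 3 neighbours → 0 H
  atom 10: F (halogen, monovalent) → 0 H
  atom 11: aromatic c, 2 neighbours → 1 H
  atom 12: aromatic c, 2 neighbours → 1 H
  atom 13: aromatic c, 3 neighbours → 0 H
  atom 14: C, bond orders sum to 4 (valence 4) → 0 H
  atom 15: O, bond orders sum to 2 (valence 2) → 0 H
  atom 16: C, bond orders sum to 1 (valence 4) → 3 H
Totals → C:13, H:10, Cl:1, F:1, O:1.

C13H10ClFO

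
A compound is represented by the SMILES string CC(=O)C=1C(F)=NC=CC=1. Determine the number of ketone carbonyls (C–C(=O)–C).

1

The ketone motif appears at heavy-atom position 2 in the SMILES.
Ketone count: 1.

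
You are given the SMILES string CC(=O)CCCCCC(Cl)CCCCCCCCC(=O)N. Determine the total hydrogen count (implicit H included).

32

Walk through each heavy atom and fill implicit hydrogens from standard valence (C 4, N 3, O 2, S 2, halogen 1):
  atom 1: C, bond orders sum to 1 (valence 4) → 3 H
  atom 2: C, bond orders sum to 4 (valence 4) → 0 H
  atom 3: O, bond orders sum to 2 (valence 2) → 0 H
  atom 4: C, bond orders sum to 2 (valence 4) → 2 H
  atom 5: C, bond orders sum to 2 (valence 4) → 2 H
  atom 6: C, bond orders sum to 2 (valence 4) → 2 H
  atom 7: C, bond orders sum to 2 (valence 4) → 2 H
  atom 8: C, bond orders sum to 2 (valence 4) → 2 H
  atom 9: C, bond orders sum to 3 (valence 4) → 1 H
  atom 10: Cl (halogen, monovalent) → 0 H
  atom 11: C, bond orders sum to 2 (valence 4) → 2 H
  atom 12: C, bond orders sum to 2 (valence 4) → 2 H
  atom 13: C, bond orders sum to 2 (valence 4) → 2 H
  atom 14: C, bond orders sum to 2 (valence 4) → 2 H
  atom 15: C, bond orders sum to 2 (valence 4) → 2 H
  atom 16: C, bond orders sum to 2 (valence 4) → 2 H
  atom 17: C, bond orders sum to 2 (valence 4) → 2 H
  atom 18: C, bond orders sum to 2 (valence 4) → 2 H
  atom 19: C, bond orders sum to 4 (valence 4) → 0 H
  atom 20: O, bond orders sum to 2 (valence 2) → 0 H
  atom 21: N, bond orders sum to 1 (valence 3) → 2 H
Total hydrogens: 32.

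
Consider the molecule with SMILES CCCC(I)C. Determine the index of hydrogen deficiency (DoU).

0

Degree of unsaturation = (number of rings) + (number of π bonds).
Ring closures in the SMILES: 0.
π bonds: none → 0 DoU from unsaturation.
Total DoU = 0 + 0 = 0.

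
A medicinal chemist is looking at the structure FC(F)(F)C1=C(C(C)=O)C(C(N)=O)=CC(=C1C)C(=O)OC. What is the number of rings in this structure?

In SMILES, each pair of matching ring-closure digits denotes one ring-closing bond; the number of such bonds equals the number of independent rings.
Ring-closure bonds here: 1.

1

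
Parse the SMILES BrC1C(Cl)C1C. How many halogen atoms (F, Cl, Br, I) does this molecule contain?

Halogen atoms appear at heavy-atom positions 1, 4 (1×Br, 1×Cl).
Halogen count: 2.

2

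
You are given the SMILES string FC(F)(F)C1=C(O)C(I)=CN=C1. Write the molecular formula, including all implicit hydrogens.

Walk through each heavy atom and fill implicit hydrogens from standard valence (C 4, N 3, O 2, S 2, halogen 1):
  atom 1: F (halogen, monovalent) → 0 H
  atom 2: C, bond orders sum to 4 (valence 4) → 0 H
  atom 3: F (halogen, monovalent) → 0 H
  atom 4: F (halogen, monovalent) → 0 H
  atom 5: C, bond orders sum to 4 (valence 4) → 0 H
  atom 6: C, bond orders sum to 4 (valence 4) → 0 H
  atom 7: O, bond orders sum to 1 (valence 2) → 1 H
  atom 8: C, bond orders sum to 4 (valence 4) → 0 H
  atom 9: I (halogen, monovalent) → 0 H
  atom 10: C, bond orders sum to 3 (valence 4) → 1 H
  atom 11: N, bond orders sum to 3 (valence 3) → 0 H
  atom 12: C, bond orders sum to 3 (valence 4) → 1 H
Totals → C:6, H:3, F:3, I:1, N:1, O:1.
In Hill order: C6H3F3INO.

C6H3F3INO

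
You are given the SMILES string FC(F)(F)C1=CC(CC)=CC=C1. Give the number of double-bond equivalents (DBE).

Degree of unsaturation = (number of rings) + (number of π bonds).
Ring closures in the SMILES: 1.
π bonds: 3 double bonds (each 1 DoU) → 3 DoU from unsaturation.
Total DoU = 1 + 3 = 4.

4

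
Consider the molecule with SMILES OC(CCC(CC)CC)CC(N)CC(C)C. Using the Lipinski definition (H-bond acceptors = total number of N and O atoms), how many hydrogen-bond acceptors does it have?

2

N atoms: 1; O atoms: 1.
Lipinski HBA = 1 + 1 = 2.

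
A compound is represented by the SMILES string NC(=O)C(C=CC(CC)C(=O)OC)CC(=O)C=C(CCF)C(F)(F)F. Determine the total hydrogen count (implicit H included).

Walk through each heavy atom and fill implicit hydrogens from standard valence (C 4, N 3, O 2, S 2, halogen 1):
  atom 1: N, bond orders sum to 1 (valence 3) → 2 H
  atom 2: C, bond orders sum to 4 (valence 4) → 0 H
  atom 3: O, bond orders sum to 2 (valence 2) → 0 H
  atom 4: C, bond orders sum to 3 (valence 4) → 1 H
  atom 5: C, bond orders sum to 3 (valence 4) → 1 H
  atom 6: C, bond orders sum to 3 (valence 4) → 1 H
  atom 7: C, bond orders sum to 3 (valence 4) → 1 H
  atom 8: C, bond orders sum to 2 (valence 4) → 2 H
  atom 9: C, bond orders sum to 1 (valence 4) → 3 H
  atom 10: C, bond orders sum to 4 (valence 4) → 0 H
  atom 11: O, bond orders sum to 2 (valence 2) → 0 H
  atom 12: O, bond orders sum to 2 (valence 2) → 0 H
  atom 13: C, bond orders sum to 1 (valence 4) → 3 H
  atom 14: C, bond orders sum to 2 (valence 4) → 2 H
  atom 15: C, bond orders sum to 4 (valence 4) → 0 H
  atom 16: O, bond orders sum to 2 (valence 2) → 0 H
  atom 17: C, bond orders sum to 3 (valence 4) → 1 H
  atom 18: C, bond orders sum to 4 (valence 4) → 0 H
  atom 19: C, bond orders sum to 2 (valence 4) → 2 H
  atom 20: C, bond orders sum to 2 (valence 4) → 2 H
  atom 21: F (halogen, monovalent) → 0 H
  atom 22: C, bond orders sum to 4 (valence 4) → 0 H
  atom 23: F (halogen, monovalent) → 0 H
  atom 24: F (halogen, monovalent) → 0 H
  atom 25: F (halogen, monovalent) → 0 H
Total hydrogens: 21.

21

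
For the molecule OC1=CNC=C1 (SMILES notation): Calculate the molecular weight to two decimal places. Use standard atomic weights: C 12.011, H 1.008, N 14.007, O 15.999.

First, the molecular formula is C4H5NO (counting implicit H from valence).
  C: 4 × 12.011 = 48.044
  H: 5 × 1.008 = 5.040
  N: 1 × 14.007 = 14.007
  O: 1 × 15.999 = 15.999
Sum: 4×12.011 + 5×1.008 + 1×14.007 + 1×15.999 = 83.090 → 83.09 g/mol.

83.09 g/mol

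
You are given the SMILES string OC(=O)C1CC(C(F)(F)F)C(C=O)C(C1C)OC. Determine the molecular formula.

C11H15F3O4

Walk through each heavy atom and fill implicit hydrogens from standard valence (C 4, N 3, O 2, S 2, halogen 1):
  atom 1: O, bond orders sum to 1 (valence 2) → 1 H
  atom 2: C, bond orders sum to 4 (valence 4) → 0 H
  atom 3: O, bond orders sum to 2 (valence 2) → 0 H
  atom 4: C, bond orders sum to 3 (valence 4) → 1 H
  atom 5: C, bond orders sum to 2 (valence 4) → 2 H
  atom 6: C, bond orders sum to 3 (valence 4) → 1 H
  atom 7: C, bond orders sum to 4 (valence 4) → 0 H
  atom 8: F (halogen, monovalent) → 0 H
  atom 9: F (halogen, monovalent) → 0 H
  atom 10: F (halogen, monovalent) → 0 H
  atom 11: C, bond orders sum to 3 (valence 4) → 1 H
  atom 12: C, bond orders sum to 3 (valence 4) → 1 H
  atom 13: O, bond orders sum to 2 (valence 2) → 0 H
  atom 14: C, bond orders sum to 3 (valence 4) → 1 H
  atom 15: C, bond orders sum to 3 (valence 4) → 1 H
  atom 16: C, bond orders sum to 1 (valence 4) → 3 H
  atom 17: O, bond orders sum to 2 (valence 2) → 0 H
  atom 18: C, bond orders sum to 1 (valence 4) → 3 H
Totals → C:11, H:15, F:3, O:4.
In Hill order: C11H15F3O4.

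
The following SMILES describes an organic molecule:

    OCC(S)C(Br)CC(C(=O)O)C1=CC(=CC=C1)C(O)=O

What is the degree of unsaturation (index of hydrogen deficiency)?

Degree of unsaturation = (number of rings) + (number of π bonds).
Ring closures in the SMILES: 1.
π bonds: 5 double bonds (each 1 DoU) → 5 DoU from unsaturation.
Total DoU = 1 + 5 = 6.

6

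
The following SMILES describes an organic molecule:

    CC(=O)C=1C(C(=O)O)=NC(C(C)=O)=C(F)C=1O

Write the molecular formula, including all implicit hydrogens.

C10H8FNO5

Walk through each heavy atom and fill implicit hydrogens from standard valence (C 4, N 3, O 2, S 2, halogen 1):
  atom 1: C, bond orders sum to 1 (valence 4) → 3 H
  atom 2: C, bond orders sum to 4 (valence 4) → 0 H
  atom 3: O, bond orders sum to 2 (valence 2) → 0 H
  atom 4: C, bond orders sum to 4 (valence 4) → 0 H
  atom 5: C, bond orders sum to 4 (valence 4) → 0 H
  atom 6: C, bond orders sum to 4 (valence 4) → 0 H
  atom 7: O, bond orders sum to 2 (valence 2) → 0 H
  atom 8: O, bond orders sum to 1 (valence 2) → 1 H
  atom 9: N, bond orders sum to 3 (valence 3) → 0 H
  atom 10: C, bond orders sum to 4 (valence 4) → 0 H
  atom 11: C, bond orders sum to 4 (valence 4) → 0 H
  atom 12: C, bond orders sum to 1 (valence 4) → 3 H
  atom 13: O, bond orders sum to 2 (valence 2) → 0 H
  atom 14: C, bond orders sum to 4 (valence 4) → 0 H
  atom 15: F (halogen, monovalent) → 0 H
  atom 16: C, bond orders sum to 4 (valence 4) → 0 H
  atom 17: O, bond orders sum to 1 (valence 2) → 1 H
Totals → C:10, H:8, F:1, N:1, O:5.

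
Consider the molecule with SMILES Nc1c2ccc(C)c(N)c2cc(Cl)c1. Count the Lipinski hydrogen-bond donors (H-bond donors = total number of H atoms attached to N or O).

4

Donors: find every N or O and count the H atoms it carries.
  atom 1 (N): bond orders sum to 1 → 2 H
  atom 9 (N): bond orders sum to 1 → 2 H
Lipinski HBD = 4.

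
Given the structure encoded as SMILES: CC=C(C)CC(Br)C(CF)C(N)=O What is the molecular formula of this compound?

C9H15BrFNO

Walk through each heavy atom and fill implicit hydrogens from standard valence (C 4, N 3, O 2, S 2, halogen 1):
  atom 1: C, bond orders sum to 1 (valence 4) → 3 H
  atom 2: C, bond orders sum to 3 (valence 4) → 1 H
  atom 3: C, bond orders sum to 4 (valence 4) → 0 H
  atom 4: C, bond orders sum to 1 (valence 4) → 3 H
  atom 5: C, bond orders sum to 2 (valence 4) → 2 H
  atom 6: C, bond orders sum to 3 (valence 4) → 1 H
  atom 7: Br (halogen, monovalent) → 0 H
  atom 8: C, bond orders sum to 3 (valence 4) → 1 H
  atom 9: C, bond orders sum to 2 (valence 4) → 2 H
  atom 10: F (halogen, monovalent) → 0 H
  atom 11: C, bond orders sum to 4 (valence 4) → 0 H
  atom 12: N, bond orders sum to 1 (valence 3) → 2 H
  atom 13: O, bond orders sum to 2 (valence 2) → 0 H
Totals → C:9, H:15, Br:1, F:1, N:1, O:1.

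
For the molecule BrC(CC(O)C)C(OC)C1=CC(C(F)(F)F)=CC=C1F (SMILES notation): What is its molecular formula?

C13H15BrF4O2

Walk through each heavy atom and fill implicit hydrogens from standard valence (C 4, N 3, O 2, S 2, halogen 1):
  atom 1: Br (halogen, monovalent) → 0 H
  atom 2: C, bond orders sum to 3 (valence 4) → 1 H
  atom 3: C, bond orders sum to 2 (valence 4) → 2 H
  atom 4: C, bond orders sum to 3 (valence 4) → 1 H
  atom 5: O, bond orders sum to 1 (valence 2) → 1 H
  atom 6: C, bond orders sum to 1 (valence 4) → 3 H
  atom 7: C, bond orders sum to 3 (valence 4) → 1 H
  atom 8: O, bond orders sum to 2 (valence 2) → 0 H
  atom 9: C, bond orders sum to 1 (valence 4) → 3 H
  atom 10: C, bond orders sum to 4 (valence 4) → 0 H
  atom 11: C, bond orders sum to 3 (valence 4) → 1 H
  atom 12: C, bond orders sum to 4 (valence 4) → 0 H
  atom 13: C, bond orders sum to 4 (valence 4) → 0 H
  atom 14: F (halogen, monovalent) → 0 H
  atom 15: F (halogen, monovalent) → 0 H
  atom 16: F (halogen, monovalent) → 0 H
  atom 17: C, bond orders sum to 3 (valence 4) → 1 H
  atom 18: C, bond orders sum to 3 (valence 4) → 1 H
  atom 19: C, bond orders sum to 4 (valence 4) → 0 H
  atom 20: F (halogen, monovalent) → 0 H
Totals → C:13, H:15, Br:1, F:4, O:2.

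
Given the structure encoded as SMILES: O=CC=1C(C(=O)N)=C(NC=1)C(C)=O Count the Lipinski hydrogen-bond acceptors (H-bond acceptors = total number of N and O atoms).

5

N atoms: 2; O atoms: 3.
Lipinski HBA = 2 + 3 = 5.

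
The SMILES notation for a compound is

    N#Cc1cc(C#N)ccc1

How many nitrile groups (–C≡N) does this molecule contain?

2

The nitrile motif appears at heavy-atom positions 2, 6 in the SMILES.
Nitrile count: 2.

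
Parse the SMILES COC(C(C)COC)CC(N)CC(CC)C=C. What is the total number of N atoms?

1

Scan the SMILES for N atoms (remember two-letter symbols like Cl and Br are single atoms).
Nitrogen count: 1.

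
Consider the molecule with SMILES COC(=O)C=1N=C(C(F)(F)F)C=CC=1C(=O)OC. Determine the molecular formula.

C10H8F3NO4

Walk through each heavy atom and fill implicit hydrogens from standard valence (C 4, N 3, O 2, S 2, halogen 1):
  atom 1: C, bond orders sum to 1 (valence 4) → 3 H
  atom 2: O, bond orders sum to 2 (valence 2) → 0 H
  atom 3: C, bond orders sum to 4 (valence 4) → 0 H
  atom 4: O, bond orders sum to 2 (valence 2) → 0 H
  atom 5: C, bond orders sum to 4 (valence 4) → 0 H
  atom 6: N, bond orders sum to 3 (valence 3) → 0 H
  atom 7: C, bond orders sum to 4 (valence 4) → 0 H
  atom 8: C, bond orders sum to 4 (valence 4) → 0 H
  atom 9: F (halogen, monovalent) → 0 H
  atom 10: F (halogen, monovalent) → 0 H
  atom 11: F (halogen, monovalent) → 0 H
  atom 12: C, bond orders sum to 3 (valence 4) → 1 H
  atom 13: C, bond orders sum to 3 (valence 4) → 1 H
  atom 14: C, bond orders sum to 4 (valence 4) → 0 H
  atom 15: C, bond orders sum to 4 (valence 4) → 0 H
  atom 16: O, bond orders sum to 2 (valence 2) → 0 H
  atom 17: O, bond orders sum to 2 (valence 2) → 0 H
  atom 18: C, bond orders sum to 1 (valence 4) → 3 H
Totals → C:10, H:8, F:3, N:1, O:4.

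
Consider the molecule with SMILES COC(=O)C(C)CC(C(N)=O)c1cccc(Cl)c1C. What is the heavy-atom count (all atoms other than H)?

19

Every atom symbol written in the SMILES (organic subset) is one heavy atom; implicit H are not written.
Heavy atoms by element → C:14, Cl:1, N:1, O:3.
Total: 19.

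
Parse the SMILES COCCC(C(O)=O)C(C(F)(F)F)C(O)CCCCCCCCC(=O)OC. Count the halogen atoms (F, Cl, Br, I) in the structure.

3

Halogen atoms appear at heavy-atom positions 11, 12, 13 (3×F).
Other groups present: 1 carboxylic acid, 1 ester, 1 ether, 1 hydroxyl.
Halogen count: 3.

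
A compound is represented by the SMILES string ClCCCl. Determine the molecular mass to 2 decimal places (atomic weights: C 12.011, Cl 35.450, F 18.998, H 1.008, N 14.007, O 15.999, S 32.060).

98.95 g/mol

First, the molecular formula is C2H4Cl2 (counting implicit H from valence).
  C: 2 × 12.011 = 24.022
  Cl: 2 × 35.450 = 70.900
  H: 4 × 1.008 = 4.032
Sum: 2×12.011 + 2×35.450 + 4×1.008 = 98.954 → 98.95 g/mol.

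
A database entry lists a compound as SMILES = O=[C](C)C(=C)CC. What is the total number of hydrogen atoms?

Walk through each heavy atom and fill implicit hydrogens from standard valence (C 4, N 3, O 2, S 2, halogen 1):
  atom 1: O, bond orders sum to 2 (valence 2) → 0 H
  atom 2: C with explicit H count 0
  atom 3: C, bond orders sum to 1 (valence 4) → 3 H
  atom 4: C, bond orders sum to 4 (valence 4) → 0 H
  atom 5: C, bond orders sum to 2 (valence 4) → 2 H
  atom 6: C, bond orders sum to 2 (valence 4) → 2 H
  atom 7: C, bond orders sum to 1 (valence 4) → 3 H
Total hydrogens: 10.

10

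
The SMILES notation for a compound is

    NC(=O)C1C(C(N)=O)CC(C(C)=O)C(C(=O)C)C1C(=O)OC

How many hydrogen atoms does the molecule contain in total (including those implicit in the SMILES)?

20

Walk through each heavy atom and fill implicit hydrogens from standard valence (C 4, N 3, O 2, S 2, halogen 1):
  atom 1: N, bond orders sum to 1 (valence 3) → 2 H
  atom 2: C, bond orders sum to 4 (valence 4) → 0 H
  atom 3: O, bond orders sum to 2 (valence 2) → 0 H
  atom 4: C, bond orders sum to 3 (valence 4) → 1 H
  atom 5: C, bond orders sum to 3 (valence 4) → 1 H
  atom 6: C, bond orders sum to 4 (valence 4) → 0 H
  atom 7: N, bond orders sum to 1 (valence 3) → 2 H
  atom 8: O, bond orders sum to 2 (valence 2) → 0 H
  atom 9: C, bond orders sum to 2 (valence 4) → 2 H
  atom 10: C, bond orders sum to 3 (valence 4) → 1 H
  atom 11: C, bond orders sum to 4 (valence 4) → 0 H
  atom 12: C, bond orders sum to 1 (valence 4) → 3 H
  atom 13: O, bond orders sum to 2 (valence 2) → 0 H
  atom 14: C, bond orders sum to 3 (valence 4) → 1 H
  atom 15: C, bond orders sum to 4 (valence 4) → 0 H
  atom 16: O, bond orders sum to 2 (valence 2) → 0 H
  atom 17: C, bond orders sum to 1 (valence 4) → 3 H
  atom 18: C, bond orders sum to 3 (valence 4) → 1 H
  atom 19: C, bond orders sum to 4 (valence 4) → 0 H
  atom 20: O, bond orders sum to 2 (valence 2) → 0 H
  atom 21: O, bond orders sum to 2 (valence 2) → 0 H
  atom 22: C, bond orders sum to 1 (valence 4) → 3 H
Total hydrogens: 20.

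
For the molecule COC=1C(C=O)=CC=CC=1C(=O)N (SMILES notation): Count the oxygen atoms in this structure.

Scan the SMILES for O atoms (remember two-letter symbols like Cl and Br are single atoms).
Oxygen count: 3.

3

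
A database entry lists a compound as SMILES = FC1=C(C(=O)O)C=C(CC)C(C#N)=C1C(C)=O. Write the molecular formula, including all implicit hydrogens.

Walk through each heavy atom and fill implicit hydrogens from standard valence (C 4, N 3, O 2, S 2, halogen 1):
  atom 1: F (halogen, monovalent) → 0 H
  atom 2: C, bond orders sum to 4 (valence 4) → 0 H
  atom 3: C, bond orders sum to 4 (valence 4) → 0 H
  atom 4: C, bond orders sum to 4 (valence 4) → 0 H
  atom 5: O, bond orders sum to 2 (valence 2) → 0 H
  atom 6: O, bond orders sum to 1 (valence 2) → 1 H
  atom 7: C, bond orders sum to 3 (valence 4) → 1 H
  atom 8: C, bond orders sum to 4 (valence 4) → 0 H
  atom 9: C, bond orders sum to 2 (valence 4) → 2 H
  atom 10: C, bond orders sum to 1 (valence 4) → 3 H
  atom 11: C, bond orders sum to 4 (valence 4) → 0 H
  atom 12: C, bond orders sum to 4 (valence 4) → 0 H
  atom 13: N, bond orders sum to 3 (valence 3) → 0 H
  atom 14: C, bond orders sum to 4 (valence 4) → 0 H
  atom 15: C, bond orders sum to 4 (valence 4) → 0 H
  atom 16: C, bond orders sum to 1 (valence 4) → 3 H
  atom 17: O, bond orders sum to 2 (valence 2) → 0 H
Totals → C:12, H:10, F:1, N:1, O:3.
In Hill order: C12H10FNO3.

C12H10FNO3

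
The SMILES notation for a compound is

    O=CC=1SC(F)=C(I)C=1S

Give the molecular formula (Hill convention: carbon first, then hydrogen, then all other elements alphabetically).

C5H2FIOS2

Walk through each heavy atom and fill implicit hydrogens from standard valence (C 4, N 3, O 2, S 2, halogen 1):
  atom 1: O, bond orders sum to 2 (valence 2) → 0 H
  atom 2: C, bond orders sum to 3 (valence 4) → 1 H
  atom 3: C, bond orders sum to 4 (valence 4) → 0 H
  atom 4: S, bond orders sum to 2 (valence 2) → 0 H
  atom 5: C, bond orders sum to 4 (valence 4) → 0 H
  atom 6: F (halogen, monovalent) → 0 H
  atom 7: C, bond orders sum to 4 (valence 4) → 0 H
  atom 8: I (halogen, monovalent) → 0 H
  atom 9: C, bond orders sum to 4 (valence 4) → 0 H
  atom 10: S, bond orders sum to 1 (valence 2) → 1 H
Totals → C:5, H:2, F:1, I:1, O:1, S:2.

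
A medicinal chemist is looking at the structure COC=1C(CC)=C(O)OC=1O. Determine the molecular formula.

C7H10O4

Walk through each heavy atom and fill implicit hydrogens from standard valence (C 4, N 3, O 2, S 2, halogen 1):
  atom 1: C, bond orders sum to 1 (valence 4) → 3 H
  atom 2: O, bond orders sum to 2 (valence 2) → 0 H
  atom 3: C, bond orders sum to 4 (valence 4) → 0 H
  atom 4: C, bond orders sum to 4 (valence 4) → 0 H
  atom 5: C, bond orders sum to 2 (valence 4) → 2 H
  atom 6: C, bond orders sum to 1 (valence 4) → 3 H
  atom 7: C, bond orders sum to 4 (valence 4) → 0 H
  atom 8: O, bond orders sum to 1 (valence 2) → 1 H
  atom 9: O, bond orders sum to 2 (valence 2) → 0 H
  atom 10: C, bond orders sum to 4 (valence 4) → 0 H
  atom 11: O, bond orders sum to 1 (valence 2) → 1 H
Totals → C:7, H:10, O:4.
In Hill order: C7H10O4.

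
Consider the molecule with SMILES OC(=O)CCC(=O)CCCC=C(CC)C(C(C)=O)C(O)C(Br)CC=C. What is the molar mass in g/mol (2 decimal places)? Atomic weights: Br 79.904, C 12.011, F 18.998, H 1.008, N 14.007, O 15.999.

417.34 g/mol

First, the molecular formula is C19H29BrO5 (counting implicit H from valence).
  Br: 1 × 79.904 = 79.904
  C: 19 × 12.011 = 228.209
  H: 29 × 1.008 = 29.232
  O: 5 × 15.999 = 79.995
Sum: 1×79.904 + 19×12.011 + 29×1.008 + 5×15.999 = 417.340 → 417.34 g/mol.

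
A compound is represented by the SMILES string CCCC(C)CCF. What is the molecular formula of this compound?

C7H15F

Walk through each heavy atom and fill implicit hydrogens from standard valence (C 4, N 3, O 2, S 2, halogen 1):
  atom 1: C, bond orders sum to 1 (valence 4) → 3 H
  atom 2: C, bond orders sum to 2 (valence 4) → 2 H
  atom 3: C, bond orders sum to 2 (valence 4) → 2 H
  atom 4: C, bond orders sum to 3 (valence 4) → 1 H
  atom 5: C, bond orders sum to 1 (valence 4) → 3 H
  atom 6: C, bond orders sum to 2 (valence 4) → 2 H
  atom 7: C, bond orders sum to 2 (valence 4) → 2 H
  atom 8: F (halogen, monovalent) → 0 H
Totals → C:7, H:15, F:1.
In Hill order: C7H15F.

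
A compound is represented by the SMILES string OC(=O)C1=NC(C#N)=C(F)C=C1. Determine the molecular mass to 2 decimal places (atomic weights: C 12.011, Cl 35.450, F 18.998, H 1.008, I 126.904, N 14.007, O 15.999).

First, the molecular formula is C7H3FN2O2 (counting implicit H from valence).
  C: 7 × 12.011 = 84.077
  F: 1 × 18.998 = 18.998
  H: 3 × 1.008 = 3.024
  N: 2 × 14.007 = 28.014
  O: 2 × 15.999 = 31.998
Sum: 7×12.011 + 1×18.998 + 3×1.008 + 2×14.007 + 2×15.999 = 166.111 → 166.11 g/mol.

166.11 g/mol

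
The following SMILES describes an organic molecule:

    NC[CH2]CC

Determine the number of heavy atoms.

5

Every atom symbol written in the SMILES (organic subset) is one heavy atom; implicit H are not written.
Heavy atoms by element → C:4, N:1.
Total: 5.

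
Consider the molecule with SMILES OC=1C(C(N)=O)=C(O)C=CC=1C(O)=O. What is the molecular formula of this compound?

Walk through each heavy atom and fill implicit hydrogens from standard valence (C 4, N 3, O 2, S 2, halogen 1):
  atom 1: O, bond orders sum to 1 (valence 2) → 1 H
  atom 2: C, bond orders sum to 4 (valence 4) → 0 H
  atom 3: C, bond orders sum to 4 (valence 4) → 0 H
  atom 4: C, bond orders sum to 4 (valence 4) → 0 H
  atom 5: N, bond orders sum to 1 (valence 3) → 2 H
  atom 6: O, bond orders sum to 2 (valence 2) → 0 H
  atom 7: C, bond orders sum to 4 (valence 4) → 0 H
  atom 8: O, bond orders sum to 1 (valence 2) → 1 H
  atom 9: C, bond orders sum to 3 (valence 4) → 1 H
  atom 10: C, bond orders sum to 3 (valence 4) → 1 H
  atom 11: C, bond orders sum to 4 (valence 4) → 0 H
  atom 12: C, bond orders sum to 4 (valence 4) → 0 H
  atom 13: O, bond orders sum to 1 (valence 2) → 1 H
  atom 14: O, bond orders sum to 2 (valence 2) → 0 H
Totals → C:8, H:7, N:1, O:5.

C8H7NO5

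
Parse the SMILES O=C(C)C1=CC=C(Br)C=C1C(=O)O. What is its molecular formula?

C9H7BrO3

Walk through each heavy atom and fill implicit hydrogens from standard valence (C 4, N 3, O 2, S 2, halogen 1):
  atom 1: O, bond orders sum to 2 (valence 2) → 0 H
  atom 2: C, bond orders sum to 4 (valence 4) → 0 H
  atom 3: C, bond orders sum to 1 (valence 4) → 3 H
  atom 4: C, bond orders sum to 4 (valence 4) → 0 H
  atom 5: C, bond orders sum to 3 (valence 4) → 1 H
  atom 6: C, bond orders sum to 3 (valence 4) → 1 H
  atom 7: C, bond orders sum to 4 (valence 4) → 0 H
  atom 8: Br (halogen, monovalent) → 0 H
  atom 9: C, bond orders sum to 3 (valence 4) → 1 H
  atom 10: C, bond orders sum to 4 (valence 4) → 0 H
  atom 11: C, bond orders sum to 4 (valence 4) → 0 H
  atom 12: O, bond orders sum to 2 (valence 2) → 0 H
  atom 13: O, bond orders sum to 1 (valence 2) → 1 H
Totals → C:9, H:7, Br:1, O:3.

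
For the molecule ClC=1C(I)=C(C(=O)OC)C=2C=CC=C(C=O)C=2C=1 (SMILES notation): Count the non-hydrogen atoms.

Every atom symbol written in the SMILES (organic subset) is one heavy atom; implicit H are not written.
Heavy atoms by element → C:13, Cl:1, I:1, O:3.
Total: 18.

18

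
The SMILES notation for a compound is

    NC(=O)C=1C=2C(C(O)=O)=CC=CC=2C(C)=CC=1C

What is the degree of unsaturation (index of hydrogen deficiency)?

9

Molecular formula: C14H13NO3.
DoU = (2C + 2 + N − H − X) / 2, where X is the halogen count and O/S are ignored.
    = (2·14 + 2 + 1 − 13 − 0) / 2 = 18 / 2 = 9.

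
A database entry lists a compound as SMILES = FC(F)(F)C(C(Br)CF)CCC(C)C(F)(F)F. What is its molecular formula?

Walk through each heavy atom and fill implicit hydrogens from standard valence (C 4, N 3, O 2, S 2, halogen 1):
  atom 1: F (halogen, monovalent) → 0 H
  atom 2: C, bond orders sum to 4 (valence 4) → 0 H
  atom 3: F (halogen, monovalent) → 0 H
  atom 4: F (halogen, monovalent) → 0 H
  atom 5: C, bond orders sum to 3 (valence 4) → 1 H
  atom 6: C, bond orders sum to 3 (valence 4) → 1 H
  atom 7: Br (halogen, monovalent) → 0 H
  atom 8: C, bond orders sum to 2 (valence 4) → 2 H
  atom 9: F (halogen, monovalent) → 0 H
  atom 10: C, bond orders sum to 2 (valence 4) → 2 H
  atom 11: C, bond orders sum to 2 (valence 4) → 2 H
  atom 12: C, bond orders sum to 3 (valence 4) → 1 H
  atom 13: C, bond orders sum to 1 (valence 4) → 3 H
  atom 14: C, bond orders sum to 4 (valence 4) → 0 H
  atom 15: F (halogen, monovalent) → 0 H
  atom 16: F (halogen, monovalent) → 0 H
  atom 17: F (halogen, monovalent) → 0 H
Totals → C:9, H:12, Br:1, F:7.

C9H12BrF7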